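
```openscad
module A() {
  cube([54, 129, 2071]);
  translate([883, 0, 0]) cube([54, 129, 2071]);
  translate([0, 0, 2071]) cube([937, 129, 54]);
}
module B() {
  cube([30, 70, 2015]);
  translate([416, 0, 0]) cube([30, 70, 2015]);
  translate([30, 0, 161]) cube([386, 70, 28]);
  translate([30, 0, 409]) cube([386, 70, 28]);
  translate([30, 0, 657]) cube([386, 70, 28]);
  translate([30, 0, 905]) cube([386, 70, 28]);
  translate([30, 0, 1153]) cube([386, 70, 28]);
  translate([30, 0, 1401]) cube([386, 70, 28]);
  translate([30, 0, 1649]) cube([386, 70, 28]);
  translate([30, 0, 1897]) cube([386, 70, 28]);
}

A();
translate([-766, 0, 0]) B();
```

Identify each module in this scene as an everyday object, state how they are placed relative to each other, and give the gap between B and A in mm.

A is a door frame. B is a ladder. The ladder is on the floor beside the door frame on its −x side. The gap between the ladder and the door frame is 320 mm.

The ladder's nearest face is 320 mm from the door frame's −x face.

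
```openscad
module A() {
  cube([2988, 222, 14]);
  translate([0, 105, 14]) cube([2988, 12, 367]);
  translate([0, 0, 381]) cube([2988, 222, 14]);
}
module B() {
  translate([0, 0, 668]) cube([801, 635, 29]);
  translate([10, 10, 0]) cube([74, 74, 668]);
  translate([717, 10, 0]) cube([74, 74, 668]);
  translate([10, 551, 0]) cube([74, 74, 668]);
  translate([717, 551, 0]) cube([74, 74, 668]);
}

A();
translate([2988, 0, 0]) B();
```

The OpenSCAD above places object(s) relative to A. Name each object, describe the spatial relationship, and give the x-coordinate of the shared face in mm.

A is an I-beam. B is a table. The table is against the I-beam's +x side, with their −y faces flush. The x-coordinate of the shared face is 2988 mm.

The I-beam's +x face and the table's −x face are both at x = 2988 mm.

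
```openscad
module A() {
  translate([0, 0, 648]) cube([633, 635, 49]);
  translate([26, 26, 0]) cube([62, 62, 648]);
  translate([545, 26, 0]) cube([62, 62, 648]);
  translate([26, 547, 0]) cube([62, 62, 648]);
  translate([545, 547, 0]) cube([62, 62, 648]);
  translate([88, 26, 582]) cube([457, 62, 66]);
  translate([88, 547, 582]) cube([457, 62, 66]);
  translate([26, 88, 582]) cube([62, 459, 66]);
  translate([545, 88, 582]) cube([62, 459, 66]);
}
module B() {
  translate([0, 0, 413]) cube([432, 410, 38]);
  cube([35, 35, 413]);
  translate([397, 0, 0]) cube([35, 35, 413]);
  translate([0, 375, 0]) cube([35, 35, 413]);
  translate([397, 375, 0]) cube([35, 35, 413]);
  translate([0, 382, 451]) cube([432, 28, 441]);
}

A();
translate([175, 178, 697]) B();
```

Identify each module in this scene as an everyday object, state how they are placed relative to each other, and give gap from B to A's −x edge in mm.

The chair's min-x is at 175; the table's min-x is 0; gap = 175 mm.

A is a table. B is a chair. The chair is on top of the table. The gap from the chair to the table's −x edge is 175 mm.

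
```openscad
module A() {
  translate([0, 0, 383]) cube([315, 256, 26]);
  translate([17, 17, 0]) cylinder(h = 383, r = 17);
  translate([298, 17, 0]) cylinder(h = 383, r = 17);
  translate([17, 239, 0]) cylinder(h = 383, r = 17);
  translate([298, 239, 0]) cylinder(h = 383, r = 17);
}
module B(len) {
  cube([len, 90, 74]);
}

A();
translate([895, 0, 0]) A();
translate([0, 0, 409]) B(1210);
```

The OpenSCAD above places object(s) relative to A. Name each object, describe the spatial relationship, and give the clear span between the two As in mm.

A is a stool. B is a beam. A beam spans the tops of two stools. The clear span between the two stools is 580 mm.

Second stool starts at x = 895; first ends at x = 315; clear span = 895 − 315 = 580 mm.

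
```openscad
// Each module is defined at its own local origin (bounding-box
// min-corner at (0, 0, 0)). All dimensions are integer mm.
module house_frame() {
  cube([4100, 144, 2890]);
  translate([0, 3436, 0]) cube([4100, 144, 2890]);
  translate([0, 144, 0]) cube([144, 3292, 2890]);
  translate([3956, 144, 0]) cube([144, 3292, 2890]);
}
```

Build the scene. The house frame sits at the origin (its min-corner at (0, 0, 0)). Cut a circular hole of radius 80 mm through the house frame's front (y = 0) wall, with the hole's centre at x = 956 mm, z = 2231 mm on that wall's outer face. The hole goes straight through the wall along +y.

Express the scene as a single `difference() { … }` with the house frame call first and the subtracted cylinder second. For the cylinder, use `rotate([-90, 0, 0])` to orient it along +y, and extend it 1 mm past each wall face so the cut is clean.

difference() {
  house_frame();
  translate([956, -1, 2231]) rotate([-90, 0, 0]) cylinder(h = 146, r = 80);
}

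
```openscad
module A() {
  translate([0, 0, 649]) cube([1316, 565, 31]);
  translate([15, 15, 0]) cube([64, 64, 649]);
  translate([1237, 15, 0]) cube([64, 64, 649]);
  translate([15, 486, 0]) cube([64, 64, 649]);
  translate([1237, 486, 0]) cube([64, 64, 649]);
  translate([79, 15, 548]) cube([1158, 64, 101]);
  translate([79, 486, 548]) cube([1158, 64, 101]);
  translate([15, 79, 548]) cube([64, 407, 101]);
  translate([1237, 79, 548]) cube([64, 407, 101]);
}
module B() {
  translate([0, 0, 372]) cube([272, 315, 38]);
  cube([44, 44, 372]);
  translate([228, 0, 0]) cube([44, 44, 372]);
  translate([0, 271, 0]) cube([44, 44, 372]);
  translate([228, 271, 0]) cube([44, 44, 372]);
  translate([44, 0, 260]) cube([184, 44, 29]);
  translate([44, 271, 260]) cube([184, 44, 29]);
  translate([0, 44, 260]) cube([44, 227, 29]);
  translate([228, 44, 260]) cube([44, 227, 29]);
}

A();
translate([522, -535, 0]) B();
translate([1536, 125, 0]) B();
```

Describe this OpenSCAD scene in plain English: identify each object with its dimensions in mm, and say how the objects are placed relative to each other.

A is a rectangular dining table. The top is 1316×565×31 mm with its upper surface at z = 680 mm. It stands on four 64×64 mm square legs, each inset 15 mm from the nearest pair of top edges, running from the floor to the underside of the top. Four apron rails, 64 mm thick and 101 mm tall, run between adjacent legs with their top edges flush with the underside of the top and their outer faces flush with the legs' outer faces.

B is a four-legged stool. The seat is 272×315 mm, 38 mm thick, top at z = 410 mm. It stands on four square legs, each 44×44 mm in cross-section, from z = 0 to the seat underside, each flush with a corner of the seat. Four stretchers, 44 mm wide and 29 mm tall, connect adjacent legs with their undersides at z = 260 mm, each running between the inner faces of the legs it joins and aligned with the legs' outer faces on the other axis.

Two stools sit around the table at the −y, +x sides.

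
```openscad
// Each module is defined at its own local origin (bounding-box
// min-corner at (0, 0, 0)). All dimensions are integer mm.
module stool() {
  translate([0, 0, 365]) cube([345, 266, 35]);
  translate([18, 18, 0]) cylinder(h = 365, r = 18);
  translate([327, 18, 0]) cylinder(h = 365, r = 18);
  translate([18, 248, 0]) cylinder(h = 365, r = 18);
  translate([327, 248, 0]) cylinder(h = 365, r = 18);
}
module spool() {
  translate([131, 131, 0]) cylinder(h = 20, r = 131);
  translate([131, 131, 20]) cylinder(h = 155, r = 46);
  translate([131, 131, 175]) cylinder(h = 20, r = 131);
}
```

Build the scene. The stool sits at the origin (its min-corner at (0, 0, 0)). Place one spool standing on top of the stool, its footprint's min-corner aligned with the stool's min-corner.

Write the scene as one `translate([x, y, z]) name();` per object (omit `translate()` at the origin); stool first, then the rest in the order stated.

stool();
translate([0, 0, 400]) spool();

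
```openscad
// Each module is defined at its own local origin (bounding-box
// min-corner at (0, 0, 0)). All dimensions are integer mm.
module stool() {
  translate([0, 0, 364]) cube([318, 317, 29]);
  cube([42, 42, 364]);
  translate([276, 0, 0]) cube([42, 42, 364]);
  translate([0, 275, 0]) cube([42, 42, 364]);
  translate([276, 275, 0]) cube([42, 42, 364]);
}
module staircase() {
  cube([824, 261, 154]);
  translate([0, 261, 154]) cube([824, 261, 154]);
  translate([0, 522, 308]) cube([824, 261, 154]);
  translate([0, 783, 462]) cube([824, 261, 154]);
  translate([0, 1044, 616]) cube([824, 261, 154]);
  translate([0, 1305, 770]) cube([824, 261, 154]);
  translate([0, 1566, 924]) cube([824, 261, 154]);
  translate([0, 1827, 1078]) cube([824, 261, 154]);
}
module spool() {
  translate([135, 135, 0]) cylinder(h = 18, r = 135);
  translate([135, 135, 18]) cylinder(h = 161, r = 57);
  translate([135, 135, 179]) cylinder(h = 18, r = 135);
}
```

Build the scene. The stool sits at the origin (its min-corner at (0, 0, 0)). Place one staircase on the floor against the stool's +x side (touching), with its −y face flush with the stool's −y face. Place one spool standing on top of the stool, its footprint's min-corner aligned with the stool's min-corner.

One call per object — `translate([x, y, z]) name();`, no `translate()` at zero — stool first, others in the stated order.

stool();
translate([318, 0, 0]) staircase();
translate([0, 0, 393]) spool();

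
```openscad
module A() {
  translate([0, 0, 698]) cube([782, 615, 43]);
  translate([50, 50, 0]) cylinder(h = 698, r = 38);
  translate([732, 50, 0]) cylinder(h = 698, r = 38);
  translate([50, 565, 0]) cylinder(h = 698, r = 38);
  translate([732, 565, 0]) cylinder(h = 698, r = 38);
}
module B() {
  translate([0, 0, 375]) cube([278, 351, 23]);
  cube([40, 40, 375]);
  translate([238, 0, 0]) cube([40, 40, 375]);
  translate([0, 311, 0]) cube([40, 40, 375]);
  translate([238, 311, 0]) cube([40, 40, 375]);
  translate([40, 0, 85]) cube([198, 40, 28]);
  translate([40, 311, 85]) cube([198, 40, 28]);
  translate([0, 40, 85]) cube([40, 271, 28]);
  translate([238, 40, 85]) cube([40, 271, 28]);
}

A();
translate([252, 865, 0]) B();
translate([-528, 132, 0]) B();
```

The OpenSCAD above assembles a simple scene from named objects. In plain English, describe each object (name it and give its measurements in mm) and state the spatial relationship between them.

A is a table: top 782 mm (x) × 615 mm (y), 43 mm thick, upper face at z = 741 mm, on four round legs of 76 mm diameter, each leg's bounding box inset 12 mm from the nearest pair of top edges, running from z = 0 to the bottom of the top.

B is a four-legged stool. The seat is 278×351 mm, 23 mm thick, top at z = 398 mm. It stands on four square legs, each 40×40 mm in cross-section, from z = 0 to the seat underside, each flush with a corner of the seat. Four stretchers, 40 mm wide and 28 mm tall, connect adjacent legs with their undersides at z = 85 mm, each running between the inner faces of the legs it joins and aligned with the legs' outer faces on the other axis.

Two stools sit around the table at the +y, −x sides.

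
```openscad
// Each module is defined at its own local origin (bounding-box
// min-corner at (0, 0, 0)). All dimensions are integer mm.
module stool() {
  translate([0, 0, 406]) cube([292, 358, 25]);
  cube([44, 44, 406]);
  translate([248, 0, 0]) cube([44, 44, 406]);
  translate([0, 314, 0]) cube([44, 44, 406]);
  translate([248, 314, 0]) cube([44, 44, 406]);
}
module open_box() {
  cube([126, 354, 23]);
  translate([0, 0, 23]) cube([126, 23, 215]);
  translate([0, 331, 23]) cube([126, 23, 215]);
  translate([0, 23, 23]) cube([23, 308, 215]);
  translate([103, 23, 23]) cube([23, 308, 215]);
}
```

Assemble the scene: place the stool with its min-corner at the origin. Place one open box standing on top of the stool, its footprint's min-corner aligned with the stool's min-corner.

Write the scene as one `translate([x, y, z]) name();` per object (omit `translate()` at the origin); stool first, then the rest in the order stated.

stool();
translate([0, 0, 431]) open_box();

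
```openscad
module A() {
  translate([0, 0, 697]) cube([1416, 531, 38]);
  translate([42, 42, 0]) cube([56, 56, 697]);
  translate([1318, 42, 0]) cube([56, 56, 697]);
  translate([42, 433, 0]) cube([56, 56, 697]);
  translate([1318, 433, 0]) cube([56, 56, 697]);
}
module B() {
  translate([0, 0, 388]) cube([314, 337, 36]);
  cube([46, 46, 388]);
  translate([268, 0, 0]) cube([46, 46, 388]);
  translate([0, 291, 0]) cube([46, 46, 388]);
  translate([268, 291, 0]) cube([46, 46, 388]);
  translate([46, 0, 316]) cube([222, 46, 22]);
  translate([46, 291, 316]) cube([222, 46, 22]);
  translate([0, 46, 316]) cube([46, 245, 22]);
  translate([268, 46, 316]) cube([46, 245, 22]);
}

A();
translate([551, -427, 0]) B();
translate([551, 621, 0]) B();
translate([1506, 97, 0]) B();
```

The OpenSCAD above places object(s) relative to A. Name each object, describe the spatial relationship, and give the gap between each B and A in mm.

A is a table. B is a stool. Three stools sit around the table at the −y, +y, +x sides. The gap between each stool and the table is 90 mm.

Each stool's nearest face is 90 mm from the table's bounding box.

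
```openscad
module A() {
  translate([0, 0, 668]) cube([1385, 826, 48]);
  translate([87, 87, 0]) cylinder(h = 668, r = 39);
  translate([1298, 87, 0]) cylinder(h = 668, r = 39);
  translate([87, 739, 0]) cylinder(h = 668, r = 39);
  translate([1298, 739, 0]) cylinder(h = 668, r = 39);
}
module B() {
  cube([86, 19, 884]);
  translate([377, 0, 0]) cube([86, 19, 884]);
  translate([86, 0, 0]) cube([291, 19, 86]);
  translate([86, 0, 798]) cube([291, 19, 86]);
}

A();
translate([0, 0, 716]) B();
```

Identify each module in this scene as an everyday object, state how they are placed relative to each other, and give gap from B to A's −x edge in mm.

The picture frame's min-x is at 0; the table's min-x is 0; gap = 0 mm.

A is a table. B is a picture frame. The picture frame is on top of the table. The gap from the picture frame to the table's −x edge is 0 mm.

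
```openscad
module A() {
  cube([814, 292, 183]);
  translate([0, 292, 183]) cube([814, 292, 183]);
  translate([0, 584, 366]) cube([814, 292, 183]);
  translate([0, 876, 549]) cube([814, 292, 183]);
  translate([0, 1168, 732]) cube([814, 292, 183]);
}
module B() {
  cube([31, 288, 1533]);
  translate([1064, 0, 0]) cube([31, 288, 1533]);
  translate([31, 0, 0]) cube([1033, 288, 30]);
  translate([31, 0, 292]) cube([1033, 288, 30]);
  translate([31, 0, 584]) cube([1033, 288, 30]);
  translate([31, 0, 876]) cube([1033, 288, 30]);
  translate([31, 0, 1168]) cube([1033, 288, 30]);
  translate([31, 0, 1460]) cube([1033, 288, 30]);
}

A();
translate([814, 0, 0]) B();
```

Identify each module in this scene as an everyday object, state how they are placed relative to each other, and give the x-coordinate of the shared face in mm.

The staircase's +x face and the bookshelf's −x face are both at x = 814 mm.

A is a staircase. B is a bookshelf. The bookshelf is against the staircase's +x side, with their −y faces flush. The x-coordinate of the shared face is 814 mm.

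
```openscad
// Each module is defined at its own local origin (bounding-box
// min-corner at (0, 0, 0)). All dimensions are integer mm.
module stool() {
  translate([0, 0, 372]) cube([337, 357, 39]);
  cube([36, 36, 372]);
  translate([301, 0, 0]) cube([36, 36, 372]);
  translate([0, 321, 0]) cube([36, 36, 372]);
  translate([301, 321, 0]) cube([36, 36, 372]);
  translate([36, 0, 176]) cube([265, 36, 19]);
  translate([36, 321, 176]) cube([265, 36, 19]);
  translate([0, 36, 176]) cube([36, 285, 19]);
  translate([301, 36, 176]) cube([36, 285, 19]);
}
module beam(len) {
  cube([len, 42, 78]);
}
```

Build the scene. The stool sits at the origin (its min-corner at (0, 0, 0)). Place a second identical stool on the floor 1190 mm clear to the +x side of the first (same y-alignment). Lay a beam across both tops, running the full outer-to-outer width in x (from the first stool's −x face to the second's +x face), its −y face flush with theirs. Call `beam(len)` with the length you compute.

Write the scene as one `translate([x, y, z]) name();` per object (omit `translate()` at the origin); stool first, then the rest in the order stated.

stool();
translate([1527, 0, 0]) stool();
translate([0, 0, 411]) beam(1864);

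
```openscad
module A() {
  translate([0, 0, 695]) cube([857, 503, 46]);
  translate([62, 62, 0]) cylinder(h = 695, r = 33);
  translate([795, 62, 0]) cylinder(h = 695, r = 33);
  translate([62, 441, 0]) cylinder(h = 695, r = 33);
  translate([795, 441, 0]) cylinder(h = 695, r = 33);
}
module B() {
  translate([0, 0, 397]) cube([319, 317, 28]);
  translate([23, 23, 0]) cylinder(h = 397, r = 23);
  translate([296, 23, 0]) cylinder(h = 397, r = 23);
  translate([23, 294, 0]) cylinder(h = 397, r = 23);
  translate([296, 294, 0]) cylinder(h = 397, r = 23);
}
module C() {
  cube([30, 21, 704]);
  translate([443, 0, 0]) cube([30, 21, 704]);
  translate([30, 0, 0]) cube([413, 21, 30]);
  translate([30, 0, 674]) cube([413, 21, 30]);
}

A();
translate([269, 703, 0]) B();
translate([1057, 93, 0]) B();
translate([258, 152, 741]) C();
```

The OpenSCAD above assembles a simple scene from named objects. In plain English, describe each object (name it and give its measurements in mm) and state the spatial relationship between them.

A is a rectangular dining table. The top is 857×503×46 mm with its upper surface at z = 741 mm. It stands on four round legs of 66 mm diameter, each leg's bounding box inset 29 mm from the nearest pair of top edges, running from the floor to the underside of the top.

B is a simple wooden stool: a rectangular seat 319 mm (x) by 317 mm (y), 28 mm thick, top face at z = 425 mm, on four round legs, each 46 mm in diameter. The legs rest on z = 0, each leg's axis is inset half a diameter from the nearest pair of seat edges (so the leg's bounding box is flush with the corner).

C is a picture frame with a 413×644 mm rectangular opening (x by z) and a uniform 30 mm border on every side. Frame depth is 21 mm along y. It is built from two vertical stiles running the full outside height and two horizontal rails spanning the gap between the stiles.

Two stools sit around the table at the +y, +x sides. The picture frame is on top of the table.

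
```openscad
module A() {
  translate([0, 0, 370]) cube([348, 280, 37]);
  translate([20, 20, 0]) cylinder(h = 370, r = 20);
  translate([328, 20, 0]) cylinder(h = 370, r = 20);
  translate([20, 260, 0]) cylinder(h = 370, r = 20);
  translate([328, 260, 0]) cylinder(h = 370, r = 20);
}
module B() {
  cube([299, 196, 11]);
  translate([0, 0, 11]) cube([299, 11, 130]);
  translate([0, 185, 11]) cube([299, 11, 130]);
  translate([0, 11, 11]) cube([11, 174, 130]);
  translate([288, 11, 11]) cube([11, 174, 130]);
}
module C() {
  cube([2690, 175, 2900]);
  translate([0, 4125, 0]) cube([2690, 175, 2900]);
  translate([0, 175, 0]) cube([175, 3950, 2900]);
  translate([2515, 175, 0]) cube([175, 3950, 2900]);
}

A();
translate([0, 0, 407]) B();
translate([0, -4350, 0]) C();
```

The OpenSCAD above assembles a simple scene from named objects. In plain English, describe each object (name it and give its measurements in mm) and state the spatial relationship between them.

A is a four-legged stool. The seat is 348×280 mm, 37 mm thick, top at z = 407 mm. It stands on four round legs, each 40 mm in diameter, from z = 0 to the seat underside, each leg's axis is inset half a diameter from the nearest pair of seat edges (so the leg's bounding box is flush with the corner).

B is an open storage box with external size 299×196×141 mm and wall thickness 11 mm (the base is also 11 mm thick). The base covers the whole footprint; the four walls stand on the base, with the y-facing walls full-width and the x-facing walls fitting between their inner faces.

C is the wall frame of a small rectangular building: four walls, each 2900 mm tall and 175 mm thick, enclosing a footprint 2690 mm (x) by 4300 mm (y) outside-to-outside, with no floor or roof. The front and back walls (the −y and +y sides) span the full width; the two side walls fit between them.

The open box is on top of the stool. The house frame is on the floor beside the stool on its −y side.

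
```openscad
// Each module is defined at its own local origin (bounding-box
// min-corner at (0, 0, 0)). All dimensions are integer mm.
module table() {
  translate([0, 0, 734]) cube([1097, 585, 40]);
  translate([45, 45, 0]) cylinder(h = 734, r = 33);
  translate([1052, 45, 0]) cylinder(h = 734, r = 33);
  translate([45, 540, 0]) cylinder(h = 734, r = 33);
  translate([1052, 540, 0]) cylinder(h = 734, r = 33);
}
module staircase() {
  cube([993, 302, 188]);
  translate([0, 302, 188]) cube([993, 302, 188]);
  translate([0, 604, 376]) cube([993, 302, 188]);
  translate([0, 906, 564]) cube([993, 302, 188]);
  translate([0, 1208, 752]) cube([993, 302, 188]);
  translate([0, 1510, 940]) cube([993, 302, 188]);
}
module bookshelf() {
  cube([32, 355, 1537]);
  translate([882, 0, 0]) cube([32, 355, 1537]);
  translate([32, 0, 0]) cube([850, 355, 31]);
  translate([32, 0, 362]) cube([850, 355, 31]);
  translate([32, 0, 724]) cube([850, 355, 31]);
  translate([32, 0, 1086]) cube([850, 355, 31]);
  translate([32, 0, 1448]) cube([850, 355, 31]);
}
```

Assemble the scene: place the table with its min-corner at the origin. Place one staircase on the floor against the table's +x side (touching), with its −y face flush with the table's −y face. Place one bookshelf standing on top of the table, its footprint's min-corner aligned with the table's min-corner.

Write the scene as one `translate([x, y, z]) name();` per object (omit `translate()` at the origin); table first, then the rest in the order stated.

table();
translate([1097, 0, 0]) staircase();
translate([0, 0, 774]) bookshelf();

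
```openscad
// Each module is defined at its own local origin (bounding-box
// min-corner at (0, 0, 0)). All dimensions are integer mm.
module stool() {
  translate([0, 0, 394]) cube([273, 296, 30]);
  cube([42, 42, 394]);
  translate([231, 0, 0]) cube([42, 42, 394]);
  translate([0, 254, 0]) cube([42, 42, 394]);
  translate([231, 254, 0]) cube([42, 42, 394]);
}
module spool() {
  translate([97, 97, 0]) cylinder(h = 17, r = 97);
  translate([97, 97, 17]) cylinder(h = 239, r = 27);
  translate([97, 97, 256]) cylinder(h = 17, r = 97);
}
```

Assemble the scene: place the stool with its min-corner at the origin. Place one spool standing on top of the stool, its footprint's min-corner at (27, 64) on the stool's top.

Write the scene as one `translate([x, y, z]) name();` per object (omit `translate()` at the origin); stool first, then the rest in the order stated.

stool();
translate([27, 64, 424]) spool();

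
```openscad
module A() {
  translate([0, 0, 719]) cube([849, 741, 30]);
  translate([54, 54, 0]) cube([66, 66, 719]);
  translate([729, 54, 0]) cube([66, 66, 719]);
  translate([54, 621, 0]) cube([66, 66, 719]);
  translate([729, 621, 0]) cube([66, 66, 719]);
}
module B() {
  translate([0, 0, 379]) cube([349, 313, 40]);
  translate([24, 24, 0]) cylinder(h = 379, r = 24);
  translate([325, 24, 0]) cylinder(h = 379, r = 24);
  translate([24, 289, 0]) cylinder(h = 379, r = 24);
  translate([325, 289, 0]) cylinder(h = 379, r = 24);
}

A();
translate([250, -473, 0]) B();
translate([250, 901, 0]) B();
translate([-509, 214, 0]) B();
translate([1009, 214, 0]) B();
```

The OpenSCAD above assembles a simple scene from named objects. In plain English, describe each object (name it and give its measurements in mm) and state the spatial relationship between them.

A is a table with a 849×741 mm rectangular top, 30 mm thick, top surface at z = 749 mm, supported by four 66×66 mm square legs, each inset 54 mm from the nearest pair of top edges, running from the floor.

B is a simple wooden stool: a rectangular seat 349 mm (x) by 313 mm (y), 40 mm thick, top face at z = 419 mm, on four round legs, each 48 mm in diameter. The legs rest on z = 0, each leg's axis is inset half a diameter from the nearest pair of seat edges (so the leg's bounding box is flush with the corner).

Four stools sit around the table at the −y, +y, −x, +x sides.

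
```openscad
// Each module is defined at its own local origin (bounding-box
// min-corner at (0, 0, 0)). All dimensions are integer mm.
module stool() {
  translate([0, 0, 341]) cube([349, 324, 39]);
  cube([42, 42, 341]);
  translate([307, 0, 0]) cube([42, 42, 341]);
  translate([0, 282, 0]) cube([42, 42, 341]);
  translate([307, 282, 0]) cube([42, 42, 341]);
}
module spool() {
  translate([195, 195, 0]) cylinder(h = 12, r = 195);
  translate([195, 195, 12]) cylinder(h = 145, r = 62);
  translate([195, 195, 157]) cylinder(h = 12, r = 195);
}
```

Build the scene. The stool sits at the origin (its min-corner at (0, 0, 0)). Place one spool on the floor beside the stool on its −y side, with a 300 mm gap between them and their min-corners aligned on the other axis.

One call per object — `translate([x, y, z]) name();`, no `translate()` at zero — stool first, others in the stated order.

stool();
translate([0, -690, 0]) spool();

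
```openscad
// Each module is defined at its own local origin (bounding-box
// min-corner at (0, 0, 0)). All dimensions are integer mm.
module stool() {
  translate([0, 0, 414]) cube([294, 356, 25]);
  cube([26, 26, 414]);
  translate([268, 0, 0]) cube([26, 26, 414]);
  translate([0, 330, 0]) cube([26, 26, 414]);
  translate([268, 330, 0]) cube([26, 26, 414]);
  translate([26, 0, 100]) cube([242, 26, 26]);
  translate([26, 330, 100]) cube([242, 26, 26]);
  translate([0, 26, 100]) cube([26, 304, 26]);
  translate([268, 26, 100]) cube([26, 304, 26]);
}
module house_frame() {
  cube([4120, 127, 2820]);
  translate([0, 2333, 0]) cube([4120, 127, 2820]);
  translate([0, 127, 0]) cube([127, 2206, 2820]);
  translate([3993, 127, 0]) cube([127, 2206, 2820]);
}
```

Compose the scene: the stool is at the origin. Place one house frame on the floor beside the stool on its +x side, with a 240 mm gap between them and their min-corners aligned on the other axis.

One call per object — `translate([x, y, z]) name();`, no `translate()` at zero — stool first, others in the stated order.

stool();
translate([534, 0, 0]) house_frame();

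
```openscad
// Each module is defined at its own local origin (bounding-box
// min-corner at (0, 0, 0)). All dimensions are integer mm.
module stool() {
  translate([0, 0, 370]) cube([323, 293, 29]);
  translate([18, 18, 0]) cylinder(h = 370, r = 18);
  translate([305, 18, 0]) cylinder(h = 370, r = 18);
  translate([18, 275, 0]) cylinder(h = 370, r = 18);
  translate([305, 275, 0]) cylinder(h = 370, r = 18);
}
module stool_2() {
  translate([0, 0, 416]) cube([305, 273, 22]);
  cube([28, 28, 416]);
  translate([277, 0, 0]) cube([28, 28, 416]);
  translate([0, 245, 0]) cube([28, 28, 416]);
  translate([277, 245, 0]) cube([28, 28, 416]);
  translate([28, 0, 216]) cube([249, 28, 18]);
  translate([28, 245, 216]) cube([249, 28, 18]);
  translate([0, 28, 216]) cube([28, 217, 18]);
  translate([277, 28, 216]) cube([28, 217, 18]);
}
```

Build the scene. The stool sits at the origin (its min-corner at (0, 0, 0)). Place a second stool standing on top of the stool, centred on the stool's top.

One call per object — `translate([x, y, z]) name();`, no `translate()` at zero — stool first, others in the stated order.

stool();
translate([9, 10, 399]) stool_2();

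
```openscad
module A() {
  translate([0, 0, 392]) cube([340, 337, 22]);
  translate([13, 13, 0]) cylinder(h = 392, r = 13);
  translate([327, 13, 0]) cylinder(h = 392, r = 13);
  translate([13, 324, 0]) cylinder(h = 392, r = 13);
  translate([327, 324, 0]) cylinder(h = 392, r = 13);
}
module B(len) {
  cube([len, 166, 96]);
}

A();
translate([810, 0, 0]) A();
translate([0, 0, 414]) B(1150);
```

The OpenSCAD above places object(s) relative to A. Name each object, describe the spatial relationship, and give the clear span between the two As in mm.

A is a stool. B is a beam. A beam spans the tops of two stools. The clear span between the two stools is 470 mm.

Second stool starts at x = 810; first ends at x = 340; clear span = 810 − 340 = 470 mm.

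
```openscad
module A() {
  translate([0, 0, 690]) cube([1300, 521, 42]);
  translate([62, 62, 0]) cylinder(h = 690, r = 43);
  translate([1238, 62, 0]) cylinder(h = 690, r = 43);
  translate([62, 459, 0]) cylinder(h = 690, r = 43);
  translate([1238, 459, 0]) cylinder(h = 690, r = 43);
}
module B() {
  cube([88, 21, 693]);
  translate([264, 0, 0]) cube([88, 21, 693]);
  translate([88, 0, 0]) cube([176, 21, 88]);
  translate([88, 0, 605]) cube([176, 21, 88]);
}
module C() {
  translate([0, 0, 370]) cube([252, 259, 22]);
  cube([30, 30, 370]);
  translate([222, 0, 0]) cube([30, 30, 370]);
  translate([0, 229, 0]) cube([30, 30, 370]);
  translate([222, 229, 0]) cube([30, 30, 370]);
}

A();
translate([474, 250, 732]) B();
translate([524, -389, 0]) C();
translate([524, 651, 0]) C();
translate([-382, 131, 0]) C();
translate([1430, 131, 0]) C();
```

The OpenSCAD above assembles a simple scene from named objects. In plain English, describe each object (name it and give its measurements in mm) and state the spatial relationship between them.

A is a table with a 1300×521 mm rectangular top, 42 mm thick, top surface at z = 732 mm, supported by four round legs of 86 mm diameter, each leg's bounding box inset 19 mm from the nearest pair of top edges, running from the floor.

B is a picture frame with a 176×517 mm rectangular opening (x by z) and a uniform 88 mm border on every side. Frame depth is 21 mm along y. It is built from two vertical stiles running the full outside height and two horizontal rails spanning the gap between the stiles.

C is a simple wooden stool: a rectangular seat 252 mm (x) by 259 mm (y), 22 mm thick, top face at z = 392 mm, on four square legs, each 30×30 mm in cross-section. The legs rest on z = 0, each flush with a corner of the seat.

The picture frame is on top of the table, centred. Four stools sit around the table at the −y, +y, −x, +x sides.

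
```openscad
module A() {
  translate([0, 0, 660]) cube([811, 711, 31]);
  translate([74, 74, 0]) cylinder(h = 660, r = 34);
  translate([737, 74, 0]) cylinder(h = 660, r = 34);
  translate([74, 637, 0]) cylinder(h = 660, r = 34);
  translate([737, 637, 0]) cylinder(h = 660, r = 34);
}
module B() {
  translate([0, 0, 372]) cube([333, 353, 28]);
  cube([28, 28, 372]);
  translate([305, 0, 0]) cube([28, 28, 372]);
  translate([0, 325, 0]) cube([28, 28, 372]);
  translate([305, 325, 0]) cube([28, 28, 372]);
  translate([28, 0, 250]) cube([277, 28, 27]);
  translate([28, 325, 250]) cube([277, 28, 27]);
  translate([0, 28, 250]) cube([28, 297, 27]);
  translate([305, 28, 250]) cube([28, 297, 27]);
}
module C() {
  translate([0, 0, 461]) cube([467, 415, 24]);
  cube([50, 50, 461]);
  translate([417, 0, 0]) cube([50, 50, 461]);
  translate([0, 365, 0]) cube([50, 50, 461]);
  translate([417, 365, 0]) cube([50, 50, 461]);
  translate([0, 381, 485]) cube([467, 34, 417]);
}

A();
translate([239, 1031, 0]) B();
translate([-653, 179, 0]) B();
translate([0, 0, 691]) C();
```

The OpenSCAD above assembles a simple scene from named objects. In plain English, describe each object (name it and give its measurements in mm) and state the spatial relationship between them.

A is a table with a 811×711 mm rectangular top, 31 mm thick, top surface at z = 691 mm, supported by four round legs of 68 mm diameter, each leg's bounding box inset 40 mm from the nearest pair of top edges, running from the floor.

B is a four-legged stool. The seat is a 333×353×28 mm slab whose top surface is at z = 400 mm; four square legs, each 28×28 mm in cross-section, run from the floor (z = 0) to the underside of the seat, each flush with a corner of the seat. Four stretchers, 28 mm wide and 27 mm tall, connect adjacent legs with their undersides at z = 250 mm, each running between the inner faces of the legs it joins and aligned with the legs' outer faces on the other axis.

C is a chair. The seat is a 467×415×24 mm slab with its top at z = 485 mm, on four 50×50 mm corner legs (flush with the seat edges, standing on z = 0). A flat backrest 34 mm thick, 417 mm tall, spans the full seat width and rises from the seat top along its +y edge, rear face flush with the rear of the seat.

Two stools sit around the table at the +y, −x sides. The chair is on top of the table.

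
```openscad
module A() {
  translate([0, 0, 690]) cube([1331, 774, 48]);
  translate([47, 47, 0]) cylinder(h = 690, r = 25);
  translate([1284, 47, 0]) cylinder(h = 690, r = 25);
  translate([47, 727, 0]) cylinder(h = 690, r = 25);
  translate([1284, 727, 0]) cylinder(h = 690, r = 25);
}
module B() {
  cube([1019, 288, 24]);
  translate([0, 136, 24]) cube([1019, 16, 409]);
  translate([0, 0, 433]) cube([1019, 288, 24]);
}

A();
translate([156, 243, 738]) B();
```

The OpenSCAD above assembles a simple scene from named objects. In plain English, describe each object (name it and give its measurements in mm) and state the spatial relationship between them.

A is a table with a 1331×774 mm rectangular top, 48 mm thick, top surface at z = 738 mm, supported by four round legs of 50 mm diameter, each leg's bounding box inset 22 mm from the nearest pair of top edges, running from the floor.

B is an I-beam lying along x, 1019 mm long. Overall section height 457 mm. Two flanges 288 mm wide (y) and 24 mm thick, one on the floor and one at the top; a web 16 mm thick runs between them, centred on the flange width.

The I-beam is on top of the table, centred.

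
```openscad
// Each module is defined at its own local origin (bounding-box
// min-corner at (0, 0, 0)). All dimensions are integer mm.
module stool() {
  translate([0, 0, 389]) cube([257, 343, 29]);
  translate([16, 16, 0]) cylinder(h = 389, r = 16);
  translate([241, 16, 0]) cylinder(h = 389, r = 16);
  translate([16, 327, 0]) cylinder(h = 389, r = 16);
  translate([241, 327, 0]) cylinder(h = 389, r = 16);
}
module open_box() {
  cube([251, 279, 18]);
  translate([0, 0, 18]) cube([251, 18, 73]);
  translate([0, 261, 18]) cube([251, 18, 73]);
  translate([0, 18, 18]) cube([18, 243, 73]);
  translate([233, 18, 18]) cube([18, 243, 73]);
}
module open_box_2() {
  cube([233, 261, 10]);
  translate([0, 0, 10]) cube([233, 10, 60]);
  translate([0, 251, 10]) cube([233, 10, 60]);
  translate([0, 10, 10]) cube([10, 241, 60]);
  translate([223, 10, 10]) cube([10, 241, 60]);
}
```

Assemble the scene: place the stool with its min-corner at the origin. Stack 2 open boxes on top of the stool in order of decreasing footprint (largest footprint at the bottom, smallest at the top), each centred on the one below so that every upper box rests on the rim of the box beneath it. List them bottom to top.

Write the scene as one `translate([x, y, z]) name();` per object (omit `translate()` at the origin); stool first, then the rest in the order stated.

stool();
translate([3, 32, 418]) open_box();
translate([12, 41, 509]) open_box_2();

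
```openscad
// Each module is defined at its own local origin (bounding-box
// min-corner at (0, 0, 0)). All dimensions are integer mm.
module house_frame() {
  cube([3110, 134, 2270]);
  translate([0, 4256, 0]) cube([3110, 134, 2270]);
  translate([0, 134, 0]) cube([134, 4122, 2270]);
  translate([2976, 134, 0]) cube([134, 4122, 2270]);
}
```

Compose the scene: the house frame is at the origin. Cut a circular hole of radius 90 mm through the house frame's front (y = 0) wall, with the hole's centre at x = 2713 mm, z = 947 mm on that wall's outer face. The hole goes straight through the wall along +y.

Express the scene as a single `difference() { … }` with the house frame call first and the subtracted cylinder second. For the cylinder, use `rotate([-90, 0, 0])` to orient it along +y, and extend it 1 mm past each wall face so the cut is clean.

difference() {
  house_frame();
  translate([2713, -1, 947]) rotate([-90, 0, 0]) cylinder(h = 136, r = 90);
}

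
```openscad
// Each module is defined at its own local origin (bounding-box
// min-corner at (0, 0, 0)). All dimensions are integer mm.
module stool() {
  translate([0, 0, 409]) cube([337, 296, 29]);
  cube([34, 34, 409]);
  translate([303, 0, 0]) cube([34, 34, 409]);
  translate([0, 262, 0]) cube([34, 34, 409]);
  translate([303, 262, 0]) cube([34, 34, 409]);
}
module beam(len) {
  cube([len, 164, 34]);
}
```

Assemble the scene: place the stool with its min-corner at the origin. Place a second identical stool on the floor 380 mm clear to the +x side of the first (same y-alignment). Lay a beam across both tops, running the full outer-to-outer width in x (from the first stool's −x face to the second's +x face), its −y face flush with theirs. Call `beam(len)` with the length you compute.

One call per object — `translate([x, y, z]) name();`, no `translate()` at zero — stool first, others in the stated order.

stool();
translate([717, 0, 0]) stool();
translate([0, 0, 438]) beam(1054);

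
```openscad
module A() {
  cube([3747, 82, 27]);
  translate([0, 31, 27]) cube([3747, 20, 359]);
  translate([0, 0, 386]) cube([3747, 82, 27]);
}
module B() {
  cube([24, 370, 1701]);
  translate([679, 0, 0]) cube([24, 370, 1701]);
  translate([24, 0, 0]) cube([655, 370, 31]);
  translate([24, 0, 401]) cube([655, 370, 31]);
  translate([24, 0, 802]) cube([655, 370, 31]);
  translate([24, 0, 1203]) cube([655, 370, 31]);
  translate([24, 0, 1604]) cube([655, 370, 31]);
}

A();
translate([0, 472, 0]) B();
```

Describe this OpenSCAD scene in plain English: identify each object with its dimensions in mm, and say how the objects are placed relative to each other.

A is an I-beam lying along x, 3747 mm long. Overall section height 413 mm. Two flanges 82 mm wide (y) and 27 mm thick, one on the floor and one at the top; a web 20 mm thick runs between them, centred on the flange width.

B is a bookshelf 703 mm wide overall, 370 mm deep and 1701 mm tall. The two sides are 24 mm thick vertical panels. 5 horizontal shelves of 31 mm thickness span between the inner faces of the sides; the lowest shelf sits on the floor and shelves are stacked with a clear vertical gap of 370 mm between each pair.

The bookshelf is on the floor beside the I-beam on its +y side.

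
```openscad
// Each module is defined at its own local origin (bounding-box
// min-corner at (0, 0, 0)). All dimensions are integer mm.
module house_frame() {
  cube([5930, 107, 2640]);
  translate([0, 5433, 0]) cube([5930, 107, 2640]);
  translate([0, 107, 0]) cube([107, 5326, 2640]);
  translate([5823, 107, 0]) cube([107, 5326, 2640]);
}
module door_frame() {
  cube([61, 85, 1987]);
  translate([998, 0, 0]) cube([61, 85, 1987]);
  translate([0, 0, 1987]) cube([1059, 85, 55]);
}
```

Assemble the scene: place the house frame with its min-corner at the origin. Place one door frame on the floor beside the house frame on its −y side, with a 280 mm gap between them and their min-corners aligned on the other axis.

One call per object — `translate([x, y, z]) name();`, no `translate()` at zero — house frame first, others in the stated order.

house_frame();
translate([0, -365, 0]) door_frame();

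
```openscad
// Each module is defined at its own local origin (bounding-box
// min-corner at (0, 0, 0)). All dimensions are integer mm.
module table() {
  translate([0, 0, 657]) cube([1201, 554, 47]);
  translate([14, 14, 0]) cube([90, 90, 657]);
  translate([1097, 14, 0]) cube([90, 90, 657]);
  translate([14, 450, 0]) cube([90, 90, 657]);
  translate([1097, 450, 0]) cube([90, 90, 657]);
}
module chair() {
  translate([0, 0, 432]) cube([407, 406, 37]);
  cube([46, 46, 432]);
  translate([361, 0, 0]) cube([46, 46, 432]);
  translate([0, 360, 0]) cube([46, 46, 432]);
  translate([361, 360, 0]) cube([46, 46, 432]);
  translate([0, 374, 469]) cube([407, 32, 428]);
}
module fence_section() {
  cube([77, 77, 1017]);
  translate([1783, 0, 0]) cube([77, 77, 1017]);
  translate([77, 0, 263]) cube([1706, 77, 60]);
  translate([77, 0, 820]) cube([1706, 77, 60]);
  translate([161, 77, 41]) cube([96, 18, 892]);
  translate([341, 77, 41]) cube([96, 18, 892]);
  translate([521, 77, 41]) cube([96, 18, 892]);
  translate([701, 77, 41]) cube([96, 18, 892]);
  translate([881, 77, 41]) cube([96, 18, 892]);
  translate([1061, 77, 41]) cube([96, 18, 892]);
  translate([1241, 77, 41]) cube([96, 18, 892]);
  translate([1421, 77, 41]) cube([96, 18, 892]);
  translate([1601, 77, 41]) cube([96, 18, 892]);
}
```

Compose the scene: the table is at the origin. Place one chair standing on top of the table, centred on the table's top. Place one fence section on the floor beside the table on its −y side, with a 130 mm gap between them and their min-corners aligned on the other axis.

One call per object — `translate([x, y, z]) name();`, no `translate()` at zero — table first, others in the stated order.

table();
translate([397, 74, 704]) chair();
translate([0, -225, 0]) fence_section();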